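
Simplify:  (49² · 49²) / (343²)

7^2

49² = 7^4; 49² = 7^4; 343² = 7^6
Combine exponents: 7^2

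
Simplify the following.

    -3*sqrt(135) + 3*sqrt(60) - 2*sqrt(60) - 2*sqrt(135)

-13*sqrt(15)

3*sqrt(135) = 9*sqrt(15); 3*sqrt(60) = 6*sqrt(15); 2*sqrt(60) = 4*sqrt(15); 2*sqrt(135) = 6*sqrt(15)
Combine: (-9 + 6 - 4 - 6)·sqrt(15) = -13*sqrt(15)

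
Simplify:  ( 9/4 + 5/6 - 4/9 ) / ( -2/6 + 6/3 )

Numerator: 9/4 + 5/6 - 4/9 = 95/36
Denominator: -2/6 + 6/3 = 5/3
Divide: (95/36) · (3/5) = 19/12

19/12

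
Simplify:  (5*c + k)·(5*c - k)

25*c² - k²

Product of conjugates: (P+Q)(P-Q) = P^2 - Q^2.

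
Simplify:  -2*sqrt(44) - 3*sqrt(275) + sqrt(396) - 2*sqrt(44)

2*sqrt(44) = 4*sqrt(11); 3*sqrt(275) = 15*sqrt(11); sqrt(396) = 6*sqrt(11); 2*sqrt(44) = 4*sqrt(11)
Combine: (-4 - 15 + 6 - 4)·sqrt(11) = -17*sqrt(11)

-17*sqrt(11)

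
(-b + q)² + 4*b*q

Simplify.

After expansion: b² + 2*b*q + q² — a perfect-square trinomial.

(b + q)²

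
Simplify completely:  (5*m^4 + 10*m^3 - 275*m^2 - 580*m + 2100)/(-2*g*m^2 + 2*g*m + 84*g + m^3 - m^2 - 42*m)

(-5*m^2 - 15*m + 50)/(2*g - m)

Factor: 5*m^4 + 10*m^3 - 275*m^2 - 580*m + 2100 = 5*(m + 6)*(m + 5)*(m - 7)*(m - 2);  -2*g*m^2 + 2*g*m + 84*g + m^3 - m^2 - 42*m = (m - 7)*(m + 6)*(-2*g + m)
Cancel the common factors (m - 7), (m + 6).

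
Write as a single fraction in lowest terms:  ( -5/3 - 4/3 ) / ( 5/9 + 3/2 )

Numerator: -5/3 - 4/3 = -3
Denominator: 5/9 + 3/2 = 37/18
Divide: (-3) · (18/37) = -54/37

-54/37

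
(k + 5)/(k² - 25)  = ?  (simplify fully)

1/(k - 5)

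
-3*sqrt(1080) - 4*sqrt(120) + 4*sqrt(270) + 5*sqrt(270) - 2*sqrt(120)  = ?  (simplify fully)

-3*sqrt(30)

3*sqrt(1080) = 18*sqrt(30); 4*sqrt(120) = 8*sqrt(30); 4*sqrt(270) = 12*sqrt(30); 5*sqrt(270) = 15*sqrt(30); 2*sqrt(120) = 4*sqrt(30)
Combine: (-18 - 8 + 12 + 15 - 4)·sqrt(30) = -3*sqrt(30)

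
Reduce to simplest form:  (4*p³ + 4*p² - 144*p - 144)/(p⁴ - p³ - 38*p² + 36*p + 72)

4/(p - 2)

Factor: 4*p³ + 4*p² - 144*p - 144 = 4·(p - 6)·(p + 6)·(p + 1);  p⁴ - p³ - 38*p² + 36*p + 72 = (p - 6)·(p + 6)·(p - 2)·(p + 1)
Cancel the common factors (p + 6), (p - 6), (p + 1).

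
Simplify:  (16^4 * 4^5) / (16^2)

16^4 = 2^16; 4^5 = 2^10; 16^2 = 2^8
Combine exponents: 2^18

2^18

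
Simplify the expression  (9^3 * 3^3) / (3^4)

3^5

9^3 = 3^6; 3^3 = 3^3; 3^4 = 3^4
Combine exponents: 3^5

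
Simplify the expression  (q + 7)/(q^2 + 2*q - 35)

1/(q - 5)

Factor: q^2 + 2*q - 35 = (q - 5)*(q + 7)
Cancel the common factor (q + 7).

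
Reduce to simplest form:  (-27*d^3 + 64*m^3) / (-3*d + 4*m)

9*d^2 + 12*d*m + 16*m^2

(4*m)^3 - (3*d)^3 = (-3*d + 4*m)(9*d^2 + 12*d*m + 16*m^2).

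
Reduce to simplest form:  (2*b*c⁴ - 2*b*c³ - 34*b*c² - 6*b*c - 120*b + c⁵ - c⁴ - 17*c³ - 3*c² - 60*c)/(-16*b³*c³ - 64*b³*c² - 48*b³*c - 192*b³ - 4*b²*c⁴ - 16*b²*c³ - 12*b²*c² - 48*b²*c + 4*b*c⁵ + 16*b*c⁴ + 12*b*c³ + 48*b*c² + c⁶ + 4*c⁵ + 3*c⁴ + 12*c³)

Factor: 2*b*c⁴ - 2*b*c³ - 34*b*c² - 6*b*c - 120*b + c⁵ - c⁴ - 17*c³ - 3*c² - 60*c = (c - 5)·(c + 4)·(c² + 3)·(2*b + c);  -16*b³*c³ - 64*b³*c² - 48*b³*c - 192*b³ - 4*b²*c⁴ - 16*b²*c³ - 12*b²*c² - 48*b²*c + 4*b*c⁵ + 16*b*c⁴ + 12*b*c³ + 48*b*c² + c⁶ + 4*c⁵ + 3*c⁴ + 12*c³ = (-2*b + c)·(4*b + c)·(2*b + c)·(c + 4)·(c² + 3)
Cancel the common factors (c² + 3), (2*b + c), (c + 4).

(-c + 5)/(8*b² - 2*b*c - c²)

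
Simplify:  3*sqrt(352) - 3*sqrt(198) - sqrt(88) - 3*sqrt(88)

3*sqrt(352) = 12*sqrt(22); 3*sqrt(198) = 9*sqrt(22); sqrt(88) = 2*sqrt(22); 3*sqrt(88) = 6*sqrt(22)
Combine: (12 - 9 - 2 - 6)·sqrt(22) = -5*sqrt(22)

-5*sqrt(22)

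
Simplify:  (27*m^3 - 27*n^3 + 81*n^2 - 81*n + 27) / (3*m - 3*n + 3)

(3*m)^3 - (3*n - 3)^3 = (3*m - 3*n + 3)(9*m^2 + 9*m*n - 9*m + 9*n^2 - 18*n + 9).

9*m^2 + 9*m*n - 9*m + 9*n^2 - 18*n + 9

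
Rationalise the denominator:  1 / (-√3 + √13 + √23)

(-33*√3 - 7*√23 + 13*√13 + 2*√897)/107

Group as (√13 + √23) - √3; multiply by (√13 + √23) + √3, then rationalise the remaining surd.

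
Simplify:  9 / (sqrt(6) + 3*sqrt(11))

(-3*sqrt(6) + 9*sqrt(11))/31

Multiply numerator and denominator by -3*sqrt(11) + sqrt(6).
Denominator becomes -93; numerator becomes -27*sqrt(11) + 9*sqrt(6).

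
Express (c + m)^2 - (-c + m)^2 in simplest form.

Only the odd-power cross terms survive.

4*c*m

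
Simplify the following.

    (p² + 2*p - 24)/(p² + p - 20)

(p + 6)/(p + 5)

Factor: p² + 2*p - 24 = (p - 4)·(p + 6);  p² + p - 20 = (p + 5)·(p - 4)
Cancel the common factor (p - 4).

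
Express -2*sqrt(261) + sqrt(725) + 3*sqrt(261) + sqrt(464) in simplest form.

12*sqrt(29)

2*sqrt(261) = 6*sqrt(29); sqrt(725) = 5*sqrt(29); 3*sqrt(261) = 9*sqrt(29); sqrt(464) = 4*sqrt(29)
Combine: (-6 + 5 + 9 + 4)·sqrt(29) = 12*sqrt(29)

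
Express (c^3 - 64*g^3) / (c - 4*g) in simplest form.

c^2 + 4*c*g + 16*g^2

Apply the difference-of-cubes factorisation and cancel (c - 4*g).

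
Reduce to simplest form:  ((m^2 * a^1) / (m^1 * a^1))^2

m^2

Inside the bracket: m^1
Raise to the power 2: m^2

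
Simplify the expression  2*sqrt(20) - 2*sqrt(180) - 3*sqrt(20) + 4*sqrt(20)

2*sqrt(20) = 4*sqrt(5); 2*sqrt(180) = 12*sqrt(5); 3*sqrt(20) = 6*sqrt(5); 4*sqrt(20) = 8*sqrt(5)
Combine: (4 - 12 - 6 + 8)·sqrt(5) = -6*sqrt(5)

-6*sqrt(5)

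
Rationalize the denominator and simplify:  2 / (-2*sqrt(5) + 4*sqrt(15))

Multiply numerator and denominator by 2*sqrt(5) + 4*sqrt(15).
Denominator becomes 220; numerator becomes 4*sqrt(5) + 8*sqrt(15).

(sqrt(5) + 2*sqrt(15))/55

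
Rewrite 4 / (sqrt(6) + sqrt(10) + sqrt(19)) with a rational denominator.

(-16*sqrt(285) - 12*sqrt(19) + 60*sqrt(10) + 92*sqrt(6))/231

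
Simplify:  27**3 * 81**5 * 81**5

3**49

27**3 = 3**9; 81**5 = 3**20; 81**5 = 3**20
Combine exponents: 3**49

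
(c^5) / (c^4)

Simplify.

Quotient: c^1

c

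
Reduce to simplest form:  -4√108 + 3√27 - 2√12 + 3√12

-13*√3

4√108 = 24*√3; 3√27 = 9*√3; 2√12 = 4*√3; 3√12 = 6*√3
Combine: (-24 + 9 - 4 + 6)·√3 = -13*√3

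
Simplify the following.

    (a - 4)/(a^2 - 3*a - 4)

1/(a + 1)

Factor: a^2 - 3*a - 4 = (a - 4)*(a + 1)
Cancel the common factor (a - 4).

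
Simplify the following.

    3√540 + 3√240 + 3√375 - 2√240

3√540 = 18*√15; 3√240 = 12*√15; 3√375 = 15*√15; 2√240 = 8*√15
Combine: (18 + 12 + 15 - 8)·√15 = 37*√15

37*√15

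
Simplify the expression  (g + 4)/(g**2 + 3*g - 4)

1/(g - 1)

Factor: g**2 + 3*g - 4 = (g - 1)*(g + 4)
Cancel the common factor (g + 4).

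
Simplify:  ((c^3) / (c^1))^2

c^4

Inside the bracket: c^2
Raise to the power 2: c^4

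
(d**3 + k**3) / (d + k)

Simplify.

d**2 - d*k + k**2

Factor as (a+b)(a**2-ab+b**2) with a=d, b=k.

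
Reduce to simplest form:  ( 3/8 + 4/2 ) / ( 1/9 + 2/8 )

171/26

Numerator: 3/8 + 4/2 = 19/8
Denominator: 1/9 + 2/8 = 13/36
Divide: (19/8) · (36/13) = 171/26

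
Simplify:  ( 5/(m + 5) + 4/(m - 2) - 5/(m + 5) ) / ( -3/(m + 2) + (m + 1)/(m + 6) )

(4*m^2 + 32*m + 48)/(m^3 - 2*m^2 - 16*m + 32)

Numerator: 5/(m + 5) + 4/(m - 2) - 5/(m + 5) = 4/(m - 2)
Denominator: -3/(m + 2) + (m + 1)/(m + 6) = (m^2 - 16)/(m^2 + 8*m + 12)
Divide: (4/(m - 2)) · ((m^2 + 8*m + 12)/(m^2 - 16)) = (4*m^2 + 32*m + 48)/(m^3 - 2*m^2 - 16*m + 32)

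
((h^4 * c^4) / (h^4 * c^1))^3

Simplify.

c^9

Inside the bracket: c^3
Raise to the power 3: c^9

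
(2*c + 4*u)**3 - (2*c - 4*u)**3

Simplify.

Binomially expand both and collect terms in (2*c), (4*u).

96*c**2*u + 128*u**3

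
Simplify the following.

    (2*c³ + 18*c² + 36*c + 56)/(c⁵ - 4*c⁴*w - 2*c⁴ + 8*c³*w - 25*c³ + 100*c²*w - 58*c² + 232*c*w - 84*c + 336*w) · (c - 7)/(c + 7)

Factor: 2*c³ + 18*c² + 36*c + 56 = 2·(c² + 2*c + 4)·(c + 7);  c⁵ - 4*c⁴*w - 2*c⁴ + 8*c³*w - 25*c³ + 100*c²*w - 58*c² + 232*c*w - 84*c + 336*w = (c² + 2*c + 4)·(c - 7)·(c + 3)·(c - 4*w)
Cancel the common factors (c² + 2*c + 4), (c + 7), (c - 7).

-2/(-c² + 4*c*w - 3*c + 12*w)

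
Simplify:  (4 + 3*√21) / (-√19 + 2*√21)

(4*√19 + 8*√21 + 3*√399 + 126)/65

Multiply numerator and denominator by √19 + 2*√21.
Denominator becomes 65; numerator becomes 4*√19 + 8*√21 + 3*√399 + 126.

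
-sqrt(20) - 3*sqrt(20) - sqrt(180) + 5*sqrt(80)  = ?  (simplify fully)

6*sqrt(5)

sqrt(20) = 2*sqrt(5); 3*sqrt(20) = 6*sqrt(5); sqrt(180) = 6*sqrt(5); 5*sqrt(80) = 20*sqrt(5)
Combine: (-2 - 6 - 6 + 20)·sqrt(5) = 6*sqrt(5)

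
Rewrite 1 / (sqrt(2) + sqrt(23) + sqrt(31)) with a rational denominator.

(-sqrt(1426) - 3*sqrt(31) + 5*sqrt(23) + 26*sqrt(2))/74

Group as (sqrt(23) + sqrt(31)) + sqrt(2); multiply by (sqrt(23) + sqrt(31)) - sqrt(2), then rationalise the remaining surd.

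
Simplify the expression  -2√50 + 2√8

-6*√2

2√50 = 10*√2; 2√8 = 4*√2
Combine: (-10 + 4)·√2 = -6*√2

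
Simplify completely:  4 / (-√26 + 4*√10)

(2*√26 + 8*√10)/67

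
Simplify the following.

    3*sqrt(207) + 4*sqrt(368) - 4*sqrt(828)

sqrt(23)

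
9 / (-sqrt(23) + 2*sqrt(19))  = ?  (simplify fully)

(9*sqrt(23) + 18*sqrt(19))/53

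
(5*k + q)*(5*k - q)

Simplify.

Difference of squares with P = 5*k, Q = q.

25*k**2 - q**2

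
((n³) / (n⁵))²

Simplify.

n^(-4)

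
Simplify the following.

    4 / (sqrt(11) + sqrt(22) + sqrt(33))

Group as (sqrt(22) + sqrt(33)) + sqrt(11); multiply by (sqrt(22) + sqrt(33)) - sqrt(11), then rationalise the remaining surd.

(-sqrt(66) + sqrt(22) + 2*sqrt(11))/11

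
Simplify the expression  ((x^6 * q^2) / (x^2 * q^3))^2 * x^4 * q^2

x^12

Inside the bracket: x^4 * (q^-1)
Raise to the power 2: x^8 * (q^-2)
Multiply by x^4 * q^2: add exponents.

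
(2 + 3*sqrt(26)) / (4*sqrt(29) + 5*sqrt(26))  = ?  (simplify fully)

Multiply numerator and denominator by -4*sqrt(29) + 5*sqrt(26).
Denominator becomes 186; numerator becomes -12*sqrt(754) - 8*sqrt(29) + 10*sqrt(26) + 390.

(-6*sqrt(754) - 4*sqrt(29) + 5*sqrt(26) + 195)/93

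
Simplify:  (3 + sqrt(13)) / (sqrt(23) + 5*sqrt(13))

(-sqrt(299) - 3*sqrt(23) + 15*sqrt(13) + 65)/302

Multiply numerator and denominator by -sqrt(23) + 5*sqrt(13).
Denominator becomes 302; numerator becomes -sqrt(299) - 3*sqrt(23) + 15*sqrt(13) + 65.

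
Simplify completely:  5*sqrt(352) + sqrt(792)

26*sqrt(22)

5*sqrt(352) = 20*sqrt(22); sqrt(792) = 6*sqrt(22)
Combine: (20 + 6)·sqrt(22) = 26*sqrt(22)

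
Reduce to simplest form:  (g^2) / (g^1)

g

Quotient: g^1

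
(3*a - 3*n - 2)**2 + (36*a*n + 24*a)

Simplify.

Expand the square and combine the (36*a*n + 24*a) term.

(3*a + 3*n + 2)**2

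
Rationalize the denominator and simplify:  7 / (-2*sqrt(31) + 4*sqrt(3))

Multiply numerator and denominator by 4*sqrt(3) + 2*sqrt(31).
Denominator becomes -76; numerator becomes 28*sqrt(3) + 14*sqrt(31).

(-7*sqrt(31) - 14*sqrt(3))/38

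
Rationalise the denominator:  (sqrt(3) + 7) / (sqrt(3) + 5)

(-sqrt(3) + 16)/11

Multiply numerator and denominator by -sqrt(3) + 5.
Denominator becomes 22; numerator becomes -2*sqrt(3) + 32.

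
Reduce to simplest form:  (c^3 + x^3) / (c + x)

Factor as (a+b)(a^2-ab+b^2) with a=c, b=x.

c^2 - c*x + x^2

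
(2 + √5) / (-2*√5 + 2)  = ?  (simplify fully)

Multiply numerator and denominator by 2 + 2*√5.
Denominator becomes -16; numerator becomes 6*√5 + 14.

(-7 - 3*√5)/8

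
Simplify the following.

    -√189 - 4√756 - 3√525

√189 = 3*√21; 4√756 = 24*√21; 3√525 = 15*√21
Combine: (-3 - 24 - 15)·√21 = -42*√21

-42*√21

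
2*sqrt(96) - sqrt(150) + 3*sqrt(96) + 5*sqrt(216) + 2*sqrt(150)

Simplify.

55*sqrt(6)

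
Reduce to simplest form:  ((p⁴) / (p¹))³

p⁹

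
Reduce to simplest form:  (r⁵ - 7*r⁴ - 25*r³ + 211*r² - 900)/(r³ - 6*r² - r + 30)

Factor: r⁵ - 7*r⁴ - 25*r³ + 211*r² - 900 = (r - 3)·(r - 5)·(r - 6)·(r + 2)·(r + 5);  r³ - 6*r² - r + 30 = (r + 2)·(r - 5)·(r - 3)
Cancel the common factors (r - 5), (r - 3), (r + 2).

r² - r - 30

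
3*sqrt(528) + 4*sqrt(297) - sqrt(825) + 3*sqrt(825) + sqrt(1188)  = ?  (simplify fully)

40*sqrt(33)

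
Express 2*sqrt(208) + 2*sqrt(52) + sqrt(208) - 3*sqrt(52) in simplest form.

10*sqrt(13)

2*sqrt(208) = 8*sqrt(13); 2*sqrt(52) = 4*sqrt(13); sqrt(208) = 4*sqrt(13); 3*sqrt(52) = 6*sqrt(13)
Combine: (8 + 4 + 4 - 6)·sqrt(13) = 10*sqrt(13)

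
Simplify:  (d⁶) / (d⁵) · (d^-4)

d^(-3)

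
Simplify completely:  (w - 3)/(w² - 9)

1/(w + 3)

Factor: w² - 9 = (w + 3)·(w - 3)
Cancel the common factor (w - 3).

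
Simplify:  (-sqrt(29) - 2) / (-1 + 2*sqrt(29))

(-12 - sqrt(29))/23

Multiply numerator and denominator by -2*sqrt(29) - 1.
Denominator becomes -115; numerator becomes 5*sqrt(29) + 60.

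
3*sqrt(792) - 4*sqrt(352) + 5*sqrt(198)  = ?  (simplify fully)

17*sqrt(22)

3*sqrt(792) = 18*sqrt(22); 4*sqrt(352) = 16*sqrt(22); 5*sqrt(198) = 15*sqrt(22)
Combine: (18 - 16 + 15)·sqrt(22) = 17*sqrt(22)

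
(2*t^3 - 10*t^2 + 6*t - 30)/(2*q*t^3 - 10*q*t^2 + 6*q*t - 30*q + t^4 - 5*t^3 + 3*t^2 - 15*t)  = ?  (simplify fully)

Factor: 2*t^3 - 10*t^2 + 6*t - 30 = 2*(t^2 + 3)*(t - 5);  2*q*t^3 - 10*q*t^2 + 6*q*t - 30*q + t^4 - 5*t^3 + 3*t^2 - 15*t = (2*q + t)*(t^2 + 3)*(t - 5)
Cancel the common factors (t^2 + 3), (t - 5).

2/(2*q + t)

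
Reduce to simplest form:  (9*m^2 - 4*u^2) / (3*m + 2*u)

3*m - 2*u

Difference of squares: factor out (3*m + 2*u).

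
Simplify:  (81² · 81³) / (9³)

81² = 3^8; 81³ = 3^12; 9³ = 3^6
Combine exponents: 3^14

3^14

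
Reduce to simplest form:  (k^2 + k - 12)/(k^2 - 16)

(k - 3)/(k - 4)

Factor: k^2 + k - 12 = (k + 4)*(k - 3);  k^2 - 16 = (k + 4)*(k - 4)
Cancel the common factor (k + 4).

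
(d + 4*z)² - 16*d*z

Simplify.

(d - 4*z)²

Expand the square and combine the 16*d*z term.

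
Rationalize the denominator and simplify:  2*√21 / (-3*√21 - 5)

Multiply numerator and denominator by -5 + 3*√21.
Denominator becomes -164; numerator becomes -10*√21 + 126.

(-63 + 5*√21)/82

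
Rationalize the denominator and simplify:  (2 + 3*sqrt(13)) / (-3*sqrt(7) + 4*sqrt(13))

Multiply numerator and denominator by 3*sqrt(7) + 4*sqrt(13).
Denominator becomes 145; numerator becomes 6*sqrt(7) + 8*sqrt(13) + 9*sqrt(91) + 156.

(6*sqrt(7) + 8*sqrt(13) + 9*sqrt(91) + 156)/145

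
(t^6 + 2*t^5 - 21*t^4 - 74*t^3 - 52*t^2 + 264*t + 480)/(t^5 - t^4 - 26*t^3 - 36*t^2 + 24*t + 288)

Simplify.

Factor: t^6 + 2*t^5 - 21*t^4 - 74*t^3 - 52*t^2 + 264*t + 480 = (t + 4)*(t^2 + 3*t + 6)*(t - 2)*(t - 5)*(t + 2);  t^5 - t^4 - 26*t^3 - 36*t^2 + 24*t + 288 = (t^2 + 3*t + 6)*(t + 4)*(t - 6)*(t - 2)
Cancel the common factors (t^2 + 3*t + 6), (t - 2), (t + 4).

(t^2 - 3*t - 10)/(t - 6)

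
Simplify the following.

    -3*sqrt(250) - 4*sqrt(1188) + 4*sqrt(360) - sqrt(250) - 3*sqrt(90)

-24*sqrt(33) - 5*sqrt(10)

3*sqrt(250) = 15*sqrt(10); 4*sqrt(1188) = 24*sqrt(33); 4*sqrt(360) = 24*sqrt(10); sqrt(250) = 5*sqrt(10); 3*sqrt(90) = 9*sqrt(10)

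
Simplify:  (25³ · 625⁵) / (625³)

25³ = 5^6; 625⁵ = 5^20; 625³ = 5^12
Combine exponents: 5^14

5^14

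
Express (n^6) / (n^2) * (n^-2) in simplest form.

n^2

Quotient: n^4
Multiply by (n^-2): add exponents.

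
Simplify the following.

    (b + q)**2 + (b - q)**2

2*b**2 + 2*q**2

Binomially expand both and collect terms in b, q.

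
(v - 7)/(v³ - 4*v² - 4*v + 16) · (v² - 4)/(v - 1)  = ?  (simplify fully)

Factor: v³ - 4*v² - 4*v + 16 = (v - 4)·(v + 2)·(v - 2);  v² - 4 = (v + 2)·(v - 2)
Cancel the common factors (v + 2), (v - 2).

(v - 7)/(v² - 5*v + 4)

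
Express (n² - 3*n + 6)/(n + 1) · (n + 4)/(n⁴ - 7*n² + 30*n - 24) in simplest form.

1/(n² - 1)

Factor: n⁴ - 7*n² + 30*n - 24 = (n - 1)·(n + 4)·(n² - 3*n + 6)
Cancel the common factors (n² - 3*n + 6), (n + 4).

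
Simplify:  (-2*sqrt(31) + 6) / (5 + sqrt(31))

(-46 + 8*sqrt(31))/3

Multiply numerator and denominator by -sqrt(31) + 5.
Denominator becomes -6; numerator becomes -16*sqrt(31) + 92.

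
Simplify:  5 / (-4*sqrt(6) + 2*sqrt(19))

Multiply numerator and denominator by 2*sqrt(19) + 4*sqrt(6).
Denominator becomes -20; numerator becomes 10*sqrt(19) + 20*sqrt(6).

(-2*sqrt(6) - sqrt(19))/2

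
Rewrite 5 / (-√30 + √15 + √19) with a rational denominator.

(-10*√30 + 65*√19 + 85*√15 + 75*√38)/562

Group as (√15 + √19) - √30; multiply by (√15 + √19) + √30, then rationalise the remaining surd.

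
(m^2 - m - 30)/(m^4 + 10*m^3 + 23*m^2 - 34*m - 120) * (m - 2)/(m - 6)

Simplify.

1/(m^2 + 7*m + 12)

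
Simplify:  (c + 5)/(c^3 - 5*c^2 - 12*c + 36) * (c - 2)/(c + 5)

1/(c^2 - 3*c - 18)

Factor: c^3 - 5*c^2 - 12*c + 36 = (c - 2)*(c - 6)*(c + 3)
Cancel the common factors (c - 2), (c + 5).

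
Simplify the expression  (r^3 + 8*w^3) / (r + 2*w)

r^2 - 2*r*w + 4*w^2

Apply the sum-of-cubes factorisation and cancel (r + 2*w).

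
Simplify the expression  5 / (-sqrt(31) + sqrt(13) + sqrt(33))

Group as (sqrt(13) + sqrt(33)) - sqrt(31); multiply by (sqrt(13) + sqrt(33)) + sqrt(31), then rationalise the remaining surd.

(-75*sqrt(31) + 55*sqrt(33) + 255*sqrt(13) + 10*sqrt(13299))/1491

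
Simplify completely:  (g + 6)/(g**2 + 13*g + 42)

Factor: g**2 + 13*g + 42 = (g + 6)*(g + 7)
Cancel the common factor (g + 6).

1/(g + 7)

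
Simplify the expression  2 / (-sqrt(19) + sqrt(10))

Multiply numerator and denominator by sqrt(10) + sqrt(19).
Denominator becomes -9; numerator becomes 2*sqrt(10) + 2*sqrt(19).

(-2*sqrt(19) - 2*sqrt(10))/9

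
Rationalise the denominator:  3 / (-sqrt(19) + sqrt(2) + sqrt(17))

(6*sqrt(17) + 51*sqrt(2) + 3*sqrt(646))/68

Group as (sqrt(2) + sqrt(17)) - sqrt(19); multiply by (sqrt(2) + sqrt(17)) + sqrt(19), then rationalise the remaining surd.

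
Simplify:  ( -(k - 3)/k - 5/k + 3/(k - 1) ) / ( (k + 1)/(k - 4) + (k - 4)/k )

Numerator: -(k - 3)/k - 5/k + 3/(k - 1) = (-k^2 + 2*k + 2)/(k^2 - k)
Denominator: (k + 1)/(k - 4) + (k - 4)/k = (2*k^2 - 7*k + 16)/(k^2 - 4*k)
Divide: ((-k^2 + 2*k + 2)/(k^2 - k)) · ((k^2 - 4*k)/(2*k^2 - 7*k + 16)) = (-k^3 + 6*k^2 - 6*k - 8)/(2*k^3 - 9*k^2 + 23*k - 16)

(-k^3 + 6*k^2 - 6*k - 8)/(2*k^3 - 9*k^2 + 23*k - 16)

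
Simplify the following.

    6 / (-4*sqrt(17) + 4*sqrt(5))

Multiply numerator and denominator by 4*sqrt(5) + 4*sqrt(17).
Denominator becomes -192; numerator becomes 24*sqrt(5) + 24*sqrt(17).

(-sqrt(17) - sqrt(5))/8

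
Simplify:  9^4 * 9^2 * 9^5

9^4 = 3^8; 9^2 = 3^4; 9^5 = 3^10
Combine exponents: 3^22

3^22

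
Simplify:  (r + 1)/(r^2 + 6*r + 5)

1/(r + 5)

Factor: r^2 + 6*r + 5 = (r + 5)*(r + 1)
Cancel the common factor (r + 1).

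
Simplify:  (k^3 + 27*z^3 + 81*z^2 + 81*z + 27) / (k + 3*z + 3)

k^2 - 3*k*z - 3*k + 9*z^2 + 18*z + 9

Factor as (a+b)(a^2-ab+b^2) with a=k, b=(3*z + 3).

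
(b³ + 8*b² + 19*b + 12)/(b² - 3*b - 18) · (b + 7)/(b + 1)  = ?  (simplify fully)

(b² + 11*b + 28)/(b - 6)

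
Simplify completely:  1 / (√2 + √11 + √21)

(-√462 - 4*√21 + 6*√11 + 15*√2)/12

Group as (√2 + √11) + √21; multiply by (√2 + √11) - √21, then rationalise the remaining surd.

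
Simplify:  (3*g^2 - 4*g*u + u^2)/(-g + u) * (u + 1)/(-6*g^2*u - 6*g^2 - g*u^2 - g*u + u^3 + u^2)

Factor: 3*g^2 - 4*g*u + u^2 = (-3*g + u)*(-g + u);  -6*g^2*u - 6*g^2 - g*u^2 - g*u + u^3 + u^2 = (2*g + u)*(-3*g + u)*(u + 1)
Cancel the common factors (u + 1), (-3*g + u), (-g + u).

1/(2*g + u)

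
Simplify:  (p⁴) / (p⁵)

1/p

Quotient: (p^-1)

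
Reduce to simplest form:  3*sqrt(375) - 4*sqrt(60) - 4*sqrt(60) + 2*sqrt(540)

11*sqrt(15)

3*sqrt(375) = 15*sqrt(15); 4*sqrt(60) = 8*sqrt(15); 4*sqrt(60) = 8*sqrt(15); 2*sqrt(540) = 12*sqrt(15)
Combine: (15 - 8 - 8 + 12)·sqrt(15) = 11*sqrt(15)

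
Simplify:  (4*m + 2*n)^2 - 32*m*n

Expanding gives 16*m^2 - 16*m*n + 4*n^2, a perfect square.

4*(2*m - n)^2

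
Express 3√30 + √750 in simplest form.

3√30 = 3*√30; √750 = 5*√30
Combine: (3 + 5)·√30 = 8*√30

8*√30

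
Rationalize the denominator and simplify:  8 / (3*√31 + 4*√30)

(-24*√31 + 32*√30)/201

Multiply numerator and denominator by -4*√30 + 3*√31.
Denominator becomes -201; numerator becomes -32*√30 + 24*√31.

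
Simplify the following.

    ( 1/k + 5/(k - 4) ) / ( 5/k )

(6*k - 4)/(5*k - 20)

Numerator: 1/k + 5/(k - 4) = (6*k - 4)/(k² - 4*k)
Denominator: 5/k = 5/k
Divide: ((6*k - 4)/(k² - 4*k)) · (k/5) = (6*k - 4)/(5*k - 20)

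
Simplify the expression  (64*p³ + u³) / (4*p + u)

16*p² - 4*p*u + u²

(4*p)^3 + u^3 = (4*p + u)(16*p² - 4*p*u + u²).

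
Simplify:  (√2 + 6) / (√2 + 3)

Multiply numerator and denominator by -√2 + 3.
Denominator becomes 7; numerator becomes -3*√2 + 16.

(-3*√2 + 16)/7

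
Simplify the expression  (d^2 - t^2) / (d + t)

d - t

d^2 - t^2 factors as -(-d + t)*(d + t).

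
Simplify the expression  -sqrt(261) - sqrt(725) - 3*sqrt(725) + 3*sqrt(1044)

sqrt(261) = 3*sqrt(29); sqrt(725) = 5*sqrt(29); 3*sqrt(725) = 15*sqrt(29); 3*sqrt(1044) = 18*sqrt(29)
Combine: (-3 - 5 - 15 + 18)·sqrt(29) = -5*sqrt(29)

-5*sqrt(29)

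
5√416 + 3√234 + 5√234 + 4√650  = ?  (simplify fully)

64*√26

5√416 = 20*√26; 3√234 = 9*√26; 5√234 = 15*√26; 4√650 = 20*√26
Combine: (20 + 9 + 15 + 20)·√26 = 64*√26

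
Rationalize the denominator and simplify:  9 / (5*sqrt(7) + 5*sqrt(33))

Multiply numerator and denominator by -5*sqrt(33) + 5*sqrt(7).
Denominator becomes -650; numerator becomes -45*sqrt(33) + 45*sqrt(7).

(-9*sqrt(7) + 9*sqrt(33))/130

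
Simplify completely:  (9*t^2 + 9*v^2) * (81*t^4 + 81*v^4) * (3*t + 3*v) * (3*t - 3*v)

Pair the conjugate factors: ((3*t)+(3*v))((3*t)-(3*v)) = 9*t^2 - 9*v^2, then repeat with the next factor.

6561*t^8 - 6561*v^8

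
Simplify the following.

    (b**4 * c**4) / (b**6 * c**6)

1/(b**2*c**2)

Quotient: (b**-2) * (c**-2)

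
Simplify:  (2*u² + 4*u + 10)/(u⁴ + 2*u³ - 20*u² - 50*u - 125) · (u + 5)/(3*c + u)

Factor: 2*u² + 4*u + 10 = 2·(u² + 2*u + 5);  u⁴ + 2*u³ - 20*u² - 50*u - 125 = (u² + 2*u + 5)·(u - 5)·(u + 5)
Cancel the common factors (u² + 2*u + 5), (u + 5).

2/(3*c*u - 15*c + u² - 5*u)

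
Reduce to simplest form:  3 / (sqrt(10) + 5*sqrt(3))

(-3*sqrt(10) + 15*sqrt(3))/65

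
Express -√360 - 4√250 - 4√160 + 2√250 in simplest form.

-32*√10

√360 = 6*√10; 4√250 = 20*√10; 4√160 = 16*√10; 2√250 = 10*√10
Combine: (-6 - 20 - 16 + 10)·√10 = -32*√10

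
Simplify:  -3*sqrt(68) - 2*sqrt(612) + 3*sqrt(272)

3*sqrt(68) = 6*sqrt(17); 2*sqrt(612) = 12*sqrt(17); 3*sqrt(272) = 12*sqrt(17)
Combine: (-6 - 12 + 12)·sqrt(17) = -6*sqrt(17)

-6*sqrt(17)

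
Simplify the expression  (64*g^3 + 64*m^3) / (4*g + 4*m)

Apply the sum-of-cubes factorisation and cancel (4*g + 4*m).

16*g^2 - 16*g*m + 16*m^2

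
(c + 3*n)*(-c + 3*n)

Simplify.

-c^2 + 9*n^2

(3*n)^2 - (c)^2 = -c^2 + 9*n^2.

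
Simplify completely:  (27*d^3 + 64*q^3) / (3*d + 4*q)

9*d^2 - 12*d*q + 16*q^2

Apply the sum-of-cubes factorisation and cancel (3*d + 4*q).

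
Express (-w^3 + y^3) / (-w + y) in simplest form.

w^2 + w*y + y^2

y^3 - w^3 = (-w + y)(w^2 + w*y + y^2).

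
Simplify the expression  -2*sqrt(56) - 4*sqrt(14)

2*sqrt(56) = 4*sqrt(14); 4*sqrt(14) = 4*sqrt(14)
Combine: (-4 - 4)·sqrt(14) = -8*sqrt(14)

-8*sqrt(14)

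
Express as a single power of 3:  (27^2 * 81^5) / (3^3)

27^2 = 3^6; 81^5 = 3^20; 3^3 = 3^3
Combine exponents: 3^23

3^23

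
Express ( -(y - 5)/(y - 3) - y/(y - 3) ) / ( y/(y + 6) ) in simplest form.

Numerator: -(y - 5)/(y - 3) - y/(y - 3) = (-2*y + 5)/(y - 3)
Denominator: y/(y + 6) = y/(y + 6)
Divide: ((-2*y + 5)/(y - 3)) · ((y + 6)/y) = (-2*y² - 7*y + 30)/(y² - 3*y)

(-2*y² - 7*y + 30)/(y² - 3*y)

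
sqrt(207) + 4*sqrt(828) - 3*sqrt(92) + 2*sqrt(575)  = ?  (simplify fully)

31*sqrt(23)

sqrt(207) = 3*sqrt(23); 4*sqrt(828) = 24*sqrt(23); 3*sqrt(92) = 6*sqrt(23); 2*sqrt(575) = 10*sqrt(23)
Combine: (3 + 24 - 6 + 10)·sqrt(23) = 31*sqrt(23)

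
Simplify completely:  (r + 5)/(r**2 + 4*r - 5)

Factor: r**2 + 4*r - 5 = (r + 5)*(r - 1)
Cancel the common factor (r + 5).

1/(r - 1)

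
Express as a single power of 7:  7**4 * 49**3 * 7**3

7**4 = 7**4; 49**3 = 7**6; 7**3 = 7**3
Combine exponents: 7**13

7**13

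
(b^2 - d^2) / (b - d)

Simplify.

b + d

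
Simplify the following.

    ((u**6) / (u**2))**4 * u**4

Inside the bracket: u**4
Raise to the power 4: u**16
Multiply by u**4: add exponents.

u**20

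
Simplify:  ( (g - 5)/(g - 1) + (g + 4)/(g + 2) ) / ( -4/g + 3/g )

(-2*g**3 + 14*g)/(g**2 + g - 2)

Numerator: (g - 5)/(g - 1) + (g + 4)/(g + 2) = (2*g**2 - 14)/(g**2 + g - 2)
Denominator: -4/g + 3/g = -1/g
Divide: ((2*g**2 - 14)/(g**2 + g - 2)) · (-g) = (-2*g**3 + 14*g)/(g**2 + g - 2)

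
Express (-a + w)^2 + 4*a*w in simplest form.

(a + w)^2

Expand the square and combine the 4*a*w term.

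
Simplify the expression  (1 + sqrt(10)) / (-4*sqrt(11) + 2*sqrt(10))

(-2*sqrt(110) - 10 - 2*sqrt(11) - sqrt(10))/68

Multiply numerator and denominator by 2*sqrt(10) + 4*sqrt(11).
Denominator becomes -136; numerator becomes 2*sqrt(10) + 4*sqrt(11) + 20 + 4*sqrt(110).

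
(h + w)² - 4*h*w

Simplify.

Expand the square and combine the 4*h*w term.

(h - w)²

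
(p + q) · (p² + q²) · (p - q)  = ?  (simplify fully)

p⁴ - q⁴

Telescope via difference of squares: (p+q)(p-q) = p² - q², then repeat with the next factor.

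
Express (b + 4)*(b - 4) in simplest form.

b^2 - 16

Difference of squares with P = b, Q = 4.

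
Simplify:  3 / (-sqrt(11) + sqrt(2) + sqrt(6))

(3*sqrt(11) + 7*sqrt(6) + 15*sqrt(2) + 4*sqrt(33))/13

Group as (sqrt(2) + sqrt(6)) - sqrt(11); multiply by (sqrt(2) + sqrt(6)) + sqrt(11), then rationalise the remaining surd.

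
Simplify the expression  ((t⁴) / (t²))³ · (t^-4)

Inside the bracket: t²
Raise to the power 3: t⁶
Multiply by (t^-4): add exponents.

t²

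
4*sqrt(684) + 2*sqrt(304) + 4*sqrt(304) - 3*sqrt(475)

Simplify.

33*sqrt(19)

4*sqrt(684) = 24*sqrt(19); 2*sqrt(304) = 8*sqrt(19); 4*sqrt(304) = 16*sqrt(19); 3*sqrt(475) = 15*sqrt(19)
Combine: (24 + 8 + 16 - 15)·sqrt(19) = 33*sqrt(19)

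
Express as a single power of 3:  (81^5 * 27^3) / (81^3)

81^5 = 3^20; 27^3 = 3^9; 81^3 = 3^12
Combine exponents: 3^17

3^17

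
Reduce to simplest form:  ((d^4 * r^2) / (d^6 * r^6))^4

1/(d^8*r^16)

Inside the bracket: (d^-2) * (r^-4)
Raise to the power 4: (d^-8) * (r^-16)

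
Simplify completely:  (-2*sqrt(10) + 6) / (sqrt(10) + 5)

(-16*sqrt(10) + 50)/15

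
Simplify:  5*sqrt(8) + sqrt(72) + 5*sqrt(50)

5*sqrt(8) = 10*sqrt(2); sqrt(72) = 6*sqrt(2); 5*sqrt(50) = 25*sqrt(2)
Combine: (10 + 6 + 25)·sqrt(2) = 41*sqrt(2)

41*sqrt(2)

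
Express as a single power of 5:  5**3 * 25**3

5**9

5**3 = 5**3; 25**3 = 5**6
Combine exponents: 5**9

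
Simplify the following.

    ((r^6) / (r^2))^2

r^8

Inside the bracket: r^4
Raise to the power 2: r^8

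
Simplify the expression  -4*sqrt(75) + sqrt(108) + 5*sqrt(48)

6*sqrt(3)

4*sqrt(75) = 20*sqrt(3); sqrt(108) = 6*sqrt(3); 5*sqrt(48) = 20*sqrt(3)
Combine: (-20 + 6 + 20)·sqrt(3) = 6*sqrt(3)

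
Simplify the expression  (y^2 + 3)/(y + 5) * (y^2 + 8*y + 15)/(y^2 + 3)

y + 3

Factor: y^2 + 8*y + 15 = (y + 5)*(y + 3)
Cancel the common factors (y^2 + 3), (y + 5).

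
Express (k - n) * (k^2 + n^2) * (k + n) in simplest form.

Telescope via difference of squares: (k+n)(k-n) = k^2 - n^2, then repeat with the next factor.

k^4 - n^4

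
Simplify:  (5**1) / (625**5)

5**(-19)

5**1 = 5**1; 625**5 = 5**20
Combine exponents: 5**(-19)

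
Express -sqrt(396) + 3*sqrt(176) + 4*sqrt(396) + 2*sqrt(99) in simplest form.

sqrt(396) = 6*sqrt(11); 3*sqrt(176) = 12*sqrt(11); 4*sqrt(396) = 24*sqrt(11); 2*sqrt(99) = 6*sqrt(11)
Combine: (-6 + 12 + 24 + 6)·sqrt(11) = 36*sqrt(11)

36*sqrt(11)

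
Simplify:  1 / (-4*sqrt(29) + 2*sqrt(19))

Multiply numerator and denominator by 2*sqrt(19) + 4*sqrt(29).
Denominator becomes -388; numerator becomes 2*sqrt(19) + 4*sqrt(29).

(-2*sqrt(29) - sqrt(19))/194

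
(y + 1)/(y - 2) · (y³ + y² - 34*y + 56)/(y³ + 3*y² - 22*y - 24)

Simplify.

(y + 7)/(y + 6)

Factor: y³ + y² - 34*y + 56 = (y - 4)·(y - 2)·(y + 7);  y³ + 3*y² - 22*y - 24 = (y + 1)·(y + 6)·(y - 4)
Cancel the common factors (y - 4), (y - 2), (y + 1).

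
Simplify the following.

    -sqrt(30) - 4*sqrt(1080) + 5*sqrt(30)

-20*sqrt(30)

sqrt(30) = sqrt(30); 4*sqrt(1080) = 24*sqrt(30); 5*sqrt(30) = 5*sqrt(30)
Combine: (-1 - 24 + 5)·sqrt(30) = -20*sqrt(30)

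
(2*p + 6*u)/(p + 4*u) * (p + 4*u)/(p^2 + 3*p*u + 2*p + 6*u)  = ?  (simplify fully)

2/(p + 2)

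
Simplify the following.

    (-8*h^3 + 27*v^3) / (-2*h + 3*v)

Apply the difference-of-cubes factorisation and cancel (-2*h + 3*v).

4*h^2 + 6*h*v + 9*v^2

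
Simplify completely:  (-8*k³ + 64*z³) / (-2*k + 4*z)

4*k² + 8*k*z + 16*z²

(4*z)^3 - (2*k)^3 = (-2*k + 4*z)(4*k² + 8*k*z + 16*z²).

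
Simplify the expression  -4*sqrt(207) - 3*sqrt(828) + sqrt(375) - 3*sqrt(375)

-30*sqrt(23) - 10*sqrt(15)

4*sqrt(207) = 12*sqrt(23); 3*sqrt(828) = 18*sqrt(23); sqrt(375) = 5*sqrt(15); 3*sqrt(375) = 15*sqrt(15)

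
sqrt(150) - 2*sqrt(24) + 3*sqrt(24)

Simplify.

7*sqrt(6)

sqrt(150) = 5*sqrt(6); 2*sqrt(24) = 4*sqrt(6); 3*sqrt(24) = 6*sqrt(6)
Combine: (5 - 4 + 6)·sqrt(6) = 7*sqrt(6)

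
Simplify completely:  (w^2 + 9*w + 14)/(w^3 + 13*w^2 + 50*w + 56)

1/(w + 4)

Factor: w^2 + 9*w + 14 = (w + 2)*(w + 7);  w^3 + 13*w^2 + 50*w + 56 = (w + 2)*(w + 4)*(w + 7)
Cancel the common factors (w + 7), (w + 2).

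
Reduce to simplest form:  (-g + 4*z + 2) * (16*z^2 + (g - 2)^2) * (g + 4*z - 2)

((4*z)+(g - 2))((4*z)-(g - 2)) = -g^2 + 4*g + 16*z^2 - 4; continue pairing.

-g^4 + 8*g^3 - 24*g^2 + 32*g + 256*z^4 - 16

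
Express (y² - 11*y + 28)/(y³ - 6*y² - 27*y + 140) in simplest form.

1/(y + 5)

Factor: y² - 11*y + 28 = (y - 4)·(y - 7);  y³ - 6*y² - 27*y + 140 = (y + 5)·(y - 4)·(y - 7)
Cancel the common factors (y - 7), (y - 4).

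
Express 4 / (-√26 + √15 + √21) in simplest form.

(-5*√26 + 10*√21 + 16*√15 + 3*√910)/145

Group as (√15 + √21) - √26; multiply by (√15 + √21) + √26, then rationalise the remaining surd.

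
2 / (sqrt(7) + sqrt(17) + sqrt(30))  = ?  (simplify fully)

Group as (sqrt(7) + sqrt(30)) + sqrt(17); multiply by (sqrt(7) + sqrt(30)) - sqrt(17), then rationalise the remaining surd.

(-sqrt(3570) - 3*sqrt(30) + 10*sqrt(17) + 20*sqrt(7))/110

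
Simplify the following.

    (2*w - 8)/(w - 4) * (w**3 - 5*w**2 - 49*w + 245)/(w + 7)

Factor: 2*w - 8 = 2*(w - 4);  w**3 - 5*w**2 - 49*w + 245 = (w + 7)*(w - 7)*(w - 5)
Cancel the common factors (w - 4), (w + 7).

2*w**2 - 24*w + 70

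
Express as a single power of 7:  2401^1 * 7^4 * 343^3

7^17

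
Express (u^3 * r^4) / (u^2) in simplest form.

r^4*u

Quotient: u^1 * r^4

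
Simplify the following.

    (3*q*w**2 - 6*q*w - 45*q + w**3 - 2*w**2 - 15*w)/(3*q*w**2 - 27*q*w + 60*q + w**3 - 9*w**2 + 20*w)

(w + 3)/(w - 4)

Factor: 3*q*w**2 - 6*q*w - 45*q + w**3 - 2*w**2 - 15*w = (w + 3)*(3*q + w)*(w - 5);  3*q*w**2 - 27*q*w + 60*q + w**3 - 9*w**2 + 20*w = (3*q + w)*(w - 4)*(w - 5)
Cancel the common factors (w - 5), (3*q + w).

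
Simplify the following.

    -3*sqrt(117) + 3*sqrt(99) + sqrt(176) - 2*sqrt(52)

-13*sqrt(13) + 13*sqrt(11)

3*sqrt(117) = 9*sqrt(13); 3*sqrt(99) = 9*sqrt(11); sqrt(176) = 4*sqrt(11); 2*sqrt(52) = 4*sqrt(13)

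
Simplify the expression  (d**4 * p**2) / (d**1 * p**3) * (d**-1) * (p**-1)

d**2/p**2

Quotient: d**3 * (p**-1)
Multiply by (d**-1) * (p**-1): add exponents.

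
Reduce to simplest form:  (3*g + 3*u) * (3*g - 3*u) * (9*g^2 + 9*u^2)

Pair the conjugate factors: ((3*g)+(3*u))((3*g)-(3*u)) = 9*g^2 - 9*u^2, then repeat with the next factor.

81*g^4 - 81*u^4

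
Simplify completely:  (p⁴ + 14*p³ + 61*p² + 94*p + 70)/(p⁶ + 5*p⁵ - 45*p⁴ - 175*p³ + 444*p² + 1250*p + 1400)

1/(p² - 9*p + 20)

Factor: p⁴ + 14*p³ + 61*p² + 94*p + 70 = (p + 5)·(p + 7)·(p² + 2*p + 2);  p⁶ + 5*p⁵ - 45*p⁴ - 175*p³ + 444*p² + 1250*p + 1400 = (p - 5)·(p² + 2*p + 2)·(p - 4)·(p + 5)·(p + 7)
Cancel the common factors (p² + 2*p + 2), (p + 7), (p + 5).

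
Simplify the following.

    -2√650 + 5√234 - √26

4*√26

2√650 = 10*√26; 5√234 = 15*√26; √26 = √26
Combine: (-10 + 15 - 1)·√26 = 4*√26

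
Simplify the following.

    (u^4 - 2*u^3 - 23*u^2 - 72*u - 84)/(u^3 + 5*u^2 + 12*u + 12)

u - 7

Factor: u^4 - 2*u^3 - 23*u^2 - 72*u - 84 = (u^2 + 3*u + 6)*(u + 2)*(u - 7);  u^3 + 5*u^2 + 12*u + 12 = (u^2 + 3*u + 6)*(u + 2)
Cancel the common factors (u^2 + 3*u + 6), (u + 2).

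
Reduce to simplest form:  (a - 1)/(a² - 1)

Factor: a² - 1 = (a + 1)·(a - 1)
Cancel the common factor (a - 1).

1/(a + 1)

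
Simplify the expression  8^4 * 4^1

2^14

8^4 = 2^12; 4^1 = 2^2
Combine exponents: 2^14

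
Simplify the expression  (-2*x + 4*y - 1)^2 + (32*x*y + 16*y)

Expanding gives 4*x^2 + 16*x*y + 4*x + 16*y^2 + 8*y + 1, a perfect square.

(2*x + 4*y + 1)^2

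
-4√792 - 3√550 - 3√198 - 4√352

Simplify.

4√792 = 24*√22; 3√550 = 15*√22; 3√198 = 9*√22; 4√352 = 16*√22
Combine: (-24 - 15 - 9 - 16)·√22 = -64*√22

-64*√22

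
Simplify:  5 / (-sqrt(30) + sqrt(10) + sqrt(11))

(45*sqrt(30) + 145*sqrt(11) + 155*sqrt(10) + 100*sqrt(33))/359

Group as (sqrt(10) + sqrt(11)) - sqrt(30); multiply by (sqrt(10) + sqrt(11)) + sqrt(30), then rationalise the remaining surd.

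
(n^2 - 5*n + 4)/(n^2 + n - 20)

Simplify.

(n - 1)/(n + 5)

Factor: n^2 - 5*n + 4 = (n - 4)*(n - 1);  n^2 + n - 20 = (n - 4)*(n + 5)
Cancel the common factor (n - 4).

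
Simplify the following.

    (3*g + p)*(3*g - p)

9*g**2 - p**2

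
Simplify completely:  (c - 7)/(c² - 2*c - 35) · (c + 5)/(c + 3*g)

1/(c + 3*g)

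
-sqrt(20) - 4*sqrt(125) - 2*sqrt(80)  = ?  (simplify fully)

-30*sqrt(5)

sqrt(20) = 2*sqrt(5); 4*sqrt(125) = 20*sqrt(5); 2*sqrt(80) = 8*sqrt(5)
Combine: (-2 - 20 - 8)·sqrt(5) = -30*sqrt(5)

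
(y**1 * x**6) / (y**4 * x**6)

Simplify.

Quotient: (y**-3)

y**(-3)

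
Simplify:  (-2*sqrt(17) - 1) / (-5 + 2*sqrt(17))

Multiply numerator and denominator by -2*sqrt(17) - 5.
Denominator becomes -43; numerator becomes 12*sqrt(17) + 73.

(-73 - 12*sqrt(17))/43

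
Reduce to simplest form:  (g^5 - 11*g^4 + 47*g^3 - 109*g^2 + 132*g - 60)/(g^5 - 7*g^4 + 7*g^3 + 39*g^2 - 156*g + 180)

(g - 1)/(g + 3)

Factor: g^5 - 11*g^4 + 47*g^3 - 109*g^2 + 132*g - 60 = (g - 2)*(g^2 - 3*g + 6)*(g - 5)*(g - 1);  g^5 - 7*g^4 + 7*g^3 + 39*g^2 - 156*g + 180 = (g^2 - 3*g + 6)*(g - 5)*(g - 2)*(g + 3)
Cancel the common factors (g^2 - 3*g + 6), (g - 5), (g - 2).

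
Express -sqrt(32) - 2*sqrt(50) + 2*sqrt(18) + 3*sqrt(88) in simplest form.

-8*sqrt(2) + 6*sqrt(22)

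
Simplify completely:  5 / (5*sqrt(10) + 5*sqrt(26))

Multiply numerator and denominator by -5*sqrt(10) + 5*sqrt(26).
Denominator becomes 400; numerator becomes -25*sqrt(10) + 25*sqrt(26).

(-sqrt(10) + sqrt(26))/16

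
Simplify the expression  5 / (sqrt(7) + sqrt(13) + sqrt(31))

Group as (sqrt(7) + sqrt(31)) + sqrt(13); multiply by (sqrt(7) + sqrt(31)) - sqrt(13), then rationalise the remaining surd.

(-10*sqrt(2821) - 55*sqrt(31) + 125*sqrt(13) + 185*sqrt(7))/243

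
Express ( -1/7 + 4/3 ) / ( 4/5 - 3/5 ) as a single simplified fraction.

125/21

Numerator: -1/7 + 4/3 = 25/21
Denominator: 4/5 - 3/5 = 1/5
Divide: (25/21) · (5) = 125/21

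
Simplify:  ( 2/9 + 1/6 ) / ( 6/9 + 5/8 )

28/93

Numerator: 2/9 + 1/6 = 7/18
Denominator: 6/9 + 5/8 = 31/24
Divide: (7/18) · (24/31) = 28/93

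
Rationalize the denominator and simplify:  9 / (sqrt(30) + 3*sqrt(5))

(-3*sqrt(30) + 9*sqrt(5))/5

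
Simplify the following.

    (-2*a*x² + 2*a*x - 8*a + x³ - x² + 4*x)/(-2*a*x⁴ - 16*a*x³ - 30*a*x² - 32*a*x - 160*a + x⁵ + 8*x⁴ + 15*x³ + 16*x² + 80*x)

Factor: -2*a*x² + 2*a*x - 8*a + x³ - x² + 4*x = (-2*a + x)·(x² - x + 4);  -2*a*x⁴ - 16*a*x³ - 30*a*x² - 32*a*x - 160*a + x⁵ + 8*x⁴ + 15*x³ + 16*x² + 80*x = (-2*a + x)·(x² - x + 4)·(x + 5)·(x + 4)
Cancel the common factors (x² - x + 4), (-2*a + x).

1/(x² + 9*x + 20)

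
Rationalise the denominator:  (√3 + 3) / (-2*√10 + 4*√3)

(√30 + 6 + 3*√10 + 6*√3)/4

Multiply numerator and denominator by 2*√10 + 4*√3.
Denominator becomes 8; numerator becomes 2*√30 + 12 + 6*√10 + 12*√3.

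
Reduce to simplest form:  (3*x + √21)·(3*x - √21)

9*x² - 21

Difference of squares with P = 3*x, Q = √21.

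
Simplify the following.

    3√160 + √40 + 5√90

3√160 = 12*√10; √40 = 2*√10; 5√90 = 15*√10
Combine: (12 + 2 + 15)·√10 = 29*√10

29*√10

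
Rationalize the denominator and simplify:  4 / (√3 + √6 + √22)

(-76*√6 - 100*√3 + 48*√11 + 52*√22)/97

Group as (√3 + √6) + √22; multiply by (√3 + √6) - √22, then rationalise the remaining surd.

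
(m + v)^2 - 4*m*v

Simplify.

(m - v)^2

After expansion: m^2 - 2*m*v + v^2 — a perfect-square trinomial.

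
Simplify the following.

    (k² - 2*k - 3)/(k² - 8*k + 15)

(k + 1)/(k - 5)

Factor: k² - 2*k - 3 = (k + 1)·(k - 3);  k² - 8*k + 15 = (k - 3)·(k - 5)
Cancel the common factor (k - 3).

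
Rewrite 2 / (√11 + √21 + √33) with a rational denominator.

(-132*√7 - 2*√33 + 46*√21 + 86*√11)/923

Group as (√21 + √33) + √11; multiply by (√21 + √33) - √11, then rationalise the remaining surd.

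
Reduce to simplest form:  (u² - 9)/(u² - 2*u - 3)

(u + 3)/(u + 1)

Factor: u² - 9 = (u + 3)·(u - 3);  u² - 2*u - 3 = (u + 1)·(u - 3)
Cancel the common factor (u - 3).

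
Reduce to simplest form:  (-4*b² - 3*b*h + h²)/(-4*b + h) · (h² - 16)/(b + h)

h² - 16

Factor: -4*b² - 3*b*h + h² = (b + h)·(-4*b + h);  h² - 16 = (h - 4)·(h + 4)
Cancel the common factors (b + h), (-4*b + h).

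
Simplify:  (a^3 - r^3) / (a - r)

Factor as (a-b)(a^2+ab+b^2) with a=a, b=r.

a^2 + a*r + r^2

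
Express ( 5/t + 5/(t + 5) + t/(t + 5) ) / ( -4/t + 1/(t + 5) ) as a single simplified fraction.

(-t^2 - 10*t - 25)/(3*t + 20)

Numerator: 5/t + 5/(t + 5) + t/(t + 5) = (t + 5)/t
Denominator: -4/t + 1/(t + 5) = (-3*t - 20)/(t^2 + 5*t)
Divide: ((t + 5)/t) · ((t^2 + 5*t)/(-3*t - 20)) = (-t^2 - 10*t - 25)/(3*t + 20)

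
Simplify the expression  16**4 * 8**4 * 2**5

16**4 = 2**16; 8**4 = 2**12; 2**5 = 2**5
Combine exponents: 2**33

2**33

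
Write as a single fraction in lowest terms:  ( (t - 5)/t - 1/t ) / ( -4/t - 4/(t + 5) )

Numerator: (t - 5)/t - 1/t = (t - 6)/t
Denominator: -4/t - 4/(t + 5) = (-8*t - 20)/(t^2 + 5*t)
Divide: ((t - 6)/t) · ((t^2 + 5*t)/(-8*t - 20)) = (-t^2 + t + 30)/(8*t + 20)

(-t^2 + t + 30)/(8*t + 20)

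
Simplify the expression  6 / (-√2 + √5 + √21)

(-9*√5 - √210 + 12*√2 + 7*√21)/13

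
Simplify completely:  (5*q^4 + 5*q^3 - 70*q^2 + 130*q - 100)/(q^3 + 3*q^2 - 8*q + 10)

Factor: 5*q^4 + 5*q^3 - 70*q^2 + 130*q - 100 = 5*(q - 2)*(q^2 - 2*q + 2)*(q + 5);  q^3 + 3*q^2 - 8*q + 10 = (q + 5)*(q^2 - 2*q + 2)
Cancel the common factors (q^2 - 2*q + 2), (q + 5).

5*q - 10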